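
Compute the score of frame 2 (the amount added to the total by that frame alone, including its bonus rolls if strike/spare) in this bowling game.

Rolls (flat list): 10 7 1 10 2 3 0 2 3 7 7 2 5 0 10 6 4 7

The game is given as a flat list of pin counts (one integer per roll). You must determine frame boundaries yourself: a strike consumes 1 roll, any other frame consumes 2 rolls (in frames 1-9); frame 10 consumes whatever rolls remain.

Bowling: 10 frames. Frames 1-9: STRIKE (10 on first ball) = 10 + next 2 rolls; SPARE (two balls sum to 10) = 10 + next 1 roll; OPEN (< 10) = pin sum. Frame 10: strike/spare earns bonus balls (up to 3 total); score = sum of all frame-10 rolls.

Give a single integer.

Answer: 8

Derivation:
Frame 1: STRIKE. 10 + next two rolls (7+1) = 18. Cumulative: 18
Frame 2: OPEN (7+1=8). Cumulative: 26
Frame 3: STRIKE. 10 + next two rolls (2+3) = 15. Cumulative: 41
Frame 4: OPEN (2+3=5). Cumulative: 46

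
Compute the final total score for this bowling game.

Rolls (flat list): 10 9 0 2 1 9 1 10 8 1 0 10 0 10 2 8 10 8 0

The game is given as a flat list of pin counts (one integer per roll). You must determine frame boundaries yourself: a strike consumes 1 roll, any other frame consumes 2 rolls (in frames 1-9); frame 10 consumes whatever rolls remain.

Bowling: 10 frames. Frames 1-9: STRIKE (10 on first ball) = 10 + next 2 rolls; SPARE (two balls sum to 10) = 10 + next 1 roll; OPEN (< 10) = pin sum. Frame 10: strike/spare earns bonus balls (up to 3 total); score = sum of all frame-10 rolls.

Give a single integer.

Frame 1: STRIKE. 10 + next two rolls (9+0) = 19. Cumulative: 19
Frame 2: OPEN (9+0=9). Cumulative: 28
Frame 3: OPEN (2+1=3). Cumulative: 31
Frame 4: SPARE (9+1=10). 10 + next roll (10) = 20. Cumulative: 51
Frame 5: STRIKE. 10 + next two rolls (8+1) = 19. Cumulative: 70
Frame 6: OPEN (8+1=9). Cumulative: 79
Frame 7: SPARE (0+10=10). 10 + next roll (0) = 10. Cumulative: 89
Frame 8: SPARE (0+10=10). 10 + next roll (2) = 12. Cumulative: 101
Frame 9: SPARE (2+8=10). 10 + next roll (10) = 20. Cumulative: 121
Frame 10: STRIKE. Sum of all frame-10 rolls (10+8+0) = 18. Cumulative: 139

Answer: 139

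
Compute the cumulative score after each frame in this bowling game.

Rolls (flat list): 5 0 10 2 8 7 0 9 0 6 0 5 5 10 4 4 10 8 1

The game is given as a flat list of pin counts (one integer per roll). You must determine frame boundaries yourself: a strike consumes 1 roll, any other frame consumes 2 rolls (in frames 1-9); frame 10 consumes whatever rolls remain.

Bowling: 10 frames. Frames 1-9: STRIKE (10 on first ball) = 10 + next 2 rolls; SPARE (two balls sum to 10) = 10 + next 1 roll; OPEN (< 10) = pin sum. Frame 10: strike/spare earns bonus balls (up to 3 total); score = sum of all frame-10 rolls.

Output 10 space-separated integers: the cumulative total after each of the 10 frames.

Answer: 5 25 42 49 58 64 84 102 110 129

Derivation:
Frame 1: OPEN (5+0=5). Cumulative: 5
Frame 2: STRIKE. 10 + next two rolls (2+8) = 20. Cumulative: 25
Frame 3: SPARE (2+8=10). 10 + next roll (7) = 17. Cumulative: 42
Frame 4: OPEN (7+0=7). Cumulative: 49
Frame 5: OPEN (9+0=9). Cumulative: 58
Frame 6: OPEN (6+0=6). Cumulative: 64
Frame 7: SPARE (5+5=10). 10 + next roll (10) = 20. Cumulative: 84
Frame 8: STRIKE. 10 + next two rolls (4+4) = 18. Cumulative: 102
Frame 9: OPEN (4+4=8). Cumulative: 110
Frame 10: STRIKE. Sum of all frame-10 rolls (10+8+1) = 19. Cumulative: 129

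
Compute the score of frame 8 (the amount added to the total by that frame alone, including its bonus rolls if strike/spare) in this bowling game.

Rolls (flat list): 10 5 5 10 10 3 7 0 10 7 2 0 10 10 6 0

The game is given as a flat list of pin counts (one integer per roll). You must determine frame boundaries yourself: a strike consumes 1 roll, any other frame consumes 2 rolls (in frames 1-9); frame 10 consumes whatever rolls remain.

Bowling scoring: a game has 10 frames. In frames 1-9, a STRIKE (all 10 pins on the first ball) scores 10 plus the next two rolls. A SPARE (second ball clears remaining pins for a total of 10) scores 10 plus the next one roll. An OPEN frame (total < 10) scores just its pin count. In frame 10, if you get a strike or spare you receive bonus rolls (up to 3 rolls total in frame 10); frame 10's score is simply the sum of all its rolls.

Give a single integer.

Answer: 20

Derivation:
Frame 1: STRIKE. 10 + next two rolls (5+5) = 20. Cumulative: 20
Frame 2: SPARE (5+5=10). 10 + next roll (10) = 20. Cumulative: 40
Frame 3: STRIKE. 10 + next two rolls (10+3) = 23. Cumulative: 63
Frame 4: STRIKE. 10 + next two rolls (3+7) = 20. Cumulative: 83
Frame 5: SPARE (3+7=10). 10 + next roll (0) = 10. Cumulative: 93
Frame 6: SPARE (0+10=10). 10 + next roll (7) = 17. Cumulative: 110
Frame 7: OPEN (7+2=9). Cumulative: 119
Frame 8: SPARE (0+10=10). 10 + next roll (10) = 20. Cumulative: 139
Frame 9: STRIKE. 10 + next two rolls (6+0) = 16. Cumulative: 155
Frame 10: OPEN. Sum of all frame-10 rolls (6+0) = 6. Cumulative: 161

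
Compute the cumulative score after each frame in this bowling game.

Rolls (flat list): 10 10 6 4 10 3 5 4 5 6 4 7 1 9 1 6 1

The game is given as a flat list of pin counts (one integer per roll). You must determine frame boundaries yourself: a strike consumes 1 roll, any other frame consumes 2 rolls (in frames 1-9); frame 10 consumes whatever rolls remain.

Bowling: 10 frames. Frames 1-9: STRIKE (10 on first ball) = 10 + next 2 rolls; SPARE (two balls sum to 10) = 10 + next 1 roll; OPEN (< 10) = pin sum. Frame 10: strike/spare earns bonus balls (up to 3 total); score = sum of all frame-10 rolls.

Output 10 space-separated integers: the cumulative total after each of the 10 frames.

Answer: 26 46 66 84 92 101 118 126 142 149

Derivation:
Frame 1: STRIKE. 10 + next two rolls (10+6) = 26. Cumulative: 26
Frame 2: STRIKE. 10 + next two rolls (6+4) = 20. Cumulative: 46
Frame 3: SPARE (6+4=10). 10 + next roll (10) = 20. Cumulative: 66
Frame 4: STRIKE. 10 + next two rolls (3+5) = 18. Cumulative: 84
Frame 5: OPEN (3+5=8). Cumulative: 92
Frame 6: OPEN (4+5=9). Cumulative: 101
Frame 7: SPARE (6+4=10). 10 + next roll (7) = 17. Cumulative: 118
Frame 8: OPEN (7+1=8). Cumulative: 126
Frame 9: SPARE (9+1=10). 10 + next roll (6) = 16. Cumulative: 142
Frame 10: OPEN. Sum of all frame-10 rolls (6+1) = 7. Cumulative: 149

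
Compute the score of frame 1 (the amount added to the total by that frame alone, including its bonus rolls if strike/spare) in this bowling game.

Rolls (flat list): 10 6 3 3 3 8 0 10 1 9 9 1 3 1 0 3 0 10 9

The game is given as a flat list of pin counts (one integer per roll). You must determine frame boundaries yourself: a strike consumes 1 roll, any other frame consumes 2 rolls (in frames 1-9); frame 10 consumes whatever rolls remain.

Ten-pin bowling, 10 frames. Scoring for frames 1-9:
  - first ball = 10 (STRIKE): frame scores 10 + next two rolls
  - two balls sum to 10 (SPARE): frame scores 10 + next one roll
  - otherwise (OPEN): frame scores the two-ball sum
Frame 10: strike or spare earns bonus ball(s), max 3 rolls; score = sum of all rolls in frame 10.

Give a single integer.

Answer: 19

Derivation:
Frame 1: STRIKE. 10 + next two rolls (6+3) = 19. Cumulative: 19
Frame 2: OPEN (6+3=9). Cumulative: 28
Frame 3: OPEN (3+3=6). Cumulative: 34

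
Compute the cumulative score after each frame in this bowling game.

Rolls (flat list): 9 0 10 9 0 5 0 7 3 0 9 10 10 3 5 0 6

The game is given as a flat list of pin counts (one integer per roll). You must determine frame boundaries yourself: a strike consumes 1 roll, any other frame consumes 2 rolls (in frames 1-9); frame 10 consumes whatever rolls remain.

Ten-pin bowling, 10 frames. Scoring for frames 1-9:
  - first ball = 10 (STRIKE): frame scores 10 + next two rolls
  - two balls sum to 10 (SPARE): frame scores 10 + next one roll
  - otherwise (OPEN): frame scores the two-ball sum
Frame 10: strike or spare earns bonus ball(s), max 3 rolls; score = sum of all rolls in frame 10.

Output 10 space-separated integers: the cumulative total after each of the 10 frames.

Answer: 9 28 37 42 52 61 84 102 110 116

Derivation:
Frame 1: OPEN (9+0=9). Cumulative: 9
Frame 2: STRIKE. 10 + next two rolls (9+0) = 19. Cumulative: 28
Frame 3: OPEN (9+0=9). Cumulative: 37
Frame 4: OPEN (5+0=5). Cumulative: 42
Frame 5: SPARE (7+3=10). 10 + next roll (0) = 10. Cumulative: 52
Frame 6: OPEN (0+9=9). Cumulative: 61
Frame 7: STRIKE. 10 + next two rolls (10+3) = 23. Cumulative: 84
Frame 8: STRIKE. 10 + next two rolls (3+5) = 18. Cumulative: 102
Frame 9: OPEN (3+5=8). Cumulative: 110
Frame 10: OPEN. Sum of all frame-10 rolls (0+6) = 6. Cumulative: 116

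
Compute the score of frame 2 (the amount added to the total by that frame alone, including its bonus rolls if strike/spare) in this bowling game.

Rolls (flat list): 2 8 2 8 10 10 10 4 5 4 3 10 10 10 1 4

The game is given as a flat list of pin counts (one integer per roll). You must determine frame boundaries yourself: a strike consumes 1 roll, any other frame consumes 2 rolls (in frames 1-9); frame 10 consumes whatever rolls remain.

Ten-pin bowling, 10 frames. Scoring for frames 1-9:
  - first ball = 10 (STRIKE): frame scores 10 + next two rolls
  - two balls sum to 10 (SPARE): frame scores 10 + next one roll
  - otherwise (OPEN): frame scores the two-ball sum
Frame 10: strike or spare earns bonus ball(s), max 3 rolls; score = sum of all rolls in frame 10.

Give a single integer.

Answer: 20

Derivation:
Frame 1: SPARE (2+8=10). 10 + next roll (2) = 12. Cumulative: 12
Frame 2: SPARE (2+8=10). 10 + next roll (10) = 20. Cumulative: 32
Frame 3: STRIKE. 10 + next two rolls (10+10) = 30. Cumulative: 62
Frame 4: STRIKE. 10 + next two rolls (10+4) = 24. Cumulative: 86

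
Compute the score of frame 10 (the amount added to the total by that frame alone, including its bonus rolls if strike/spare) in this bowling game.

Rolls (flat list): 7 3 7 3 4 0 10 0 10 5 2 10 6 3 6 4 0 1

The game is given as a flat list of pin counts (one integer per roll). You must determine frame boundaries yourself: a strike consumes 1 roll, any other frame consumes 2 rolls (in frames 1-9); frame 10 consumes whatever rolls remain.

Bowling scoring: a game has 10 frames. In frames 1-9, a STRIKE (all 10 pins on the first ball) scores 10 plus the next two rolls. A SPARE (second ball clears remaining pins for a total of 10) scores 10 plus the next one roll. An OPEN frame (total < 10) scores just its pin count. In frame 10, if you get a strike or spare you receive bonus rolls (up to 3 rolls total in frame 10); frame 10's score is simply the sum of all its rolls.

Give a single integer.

Answer: 1

Derivation:
Frame 1: SPARE (7+3=10). 10 + next roll (7) = 17. Cumulative: 17
Frame 2: SPARE (7+3=10). 10 + next roll (4) = 14. Cumulative: 31
Frame 3: OPEN (4+0=4). Cumulative: 35
Frame 4: STRIKE. 10 + next two rolls (0+10) = 20. Cumulative: 55
Frame 5: SPARE (0+10=10). 10 + next roll (5) = 15. Cumulative: 70
Frame 6: OPEN (5+2=7). Cumulative: 77
Frame 7: STRIKE. 10 + next two rolls (6+3) = 19. Cumulative: 96
Frame 8: OPEN (6+3=9). Cumulative: 105
Frame 9: SPARE (6+4=10). 10 + next roll (0) = 10. Cumulative: 115
Frame 10: OPEN. Sum of all frame-10 rolls (0+1) = 1. Cumulative: 116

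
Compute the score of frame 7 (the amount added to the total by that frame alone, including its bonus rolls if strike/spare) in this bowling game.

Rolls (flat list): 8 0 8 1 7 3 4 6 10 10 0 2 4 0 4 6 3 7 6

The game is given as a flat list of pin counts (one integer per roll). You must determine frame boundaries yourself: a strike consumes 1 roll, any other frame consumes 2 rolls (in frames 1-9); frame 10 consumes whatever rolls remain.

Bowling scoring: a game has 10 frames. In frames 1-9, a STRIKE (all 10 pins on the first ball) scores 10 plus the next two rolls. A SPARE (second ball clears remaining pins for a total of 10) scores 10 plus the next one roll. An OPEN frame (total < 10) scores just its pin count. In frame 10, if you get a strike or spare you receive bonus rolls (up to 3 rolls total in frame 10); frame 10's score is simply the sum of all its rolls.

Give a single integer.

Frame 1: OPEN (8+0=8). Cumulative: 8
Frame 2: OPEN (8+1=9). Cumulative: 17
Frame 3: SPARE (7+3=10). 10 + next roll (4) = 14. Cumulative: 31
Frame 4: SPARE (4+6=10). 10 + next roll (10) = 20. Cumulative: 51
Frame 5: STRIKE. 10 + next two rolls (10+0) = 20. Cumulative: 71
Frame 6: STRIKE. 10 + next two rolls (0+2) = 12. Cumulative: 83
Frame 7: OPEN (0+2=2). Cumulative: 85
Frame 8: OPEN (4+0=4). Cumulative: 89
Frame 9: SPARE (4+6=10). 10 + next roll (3) = 13. Cumulative: 102

Answer: 2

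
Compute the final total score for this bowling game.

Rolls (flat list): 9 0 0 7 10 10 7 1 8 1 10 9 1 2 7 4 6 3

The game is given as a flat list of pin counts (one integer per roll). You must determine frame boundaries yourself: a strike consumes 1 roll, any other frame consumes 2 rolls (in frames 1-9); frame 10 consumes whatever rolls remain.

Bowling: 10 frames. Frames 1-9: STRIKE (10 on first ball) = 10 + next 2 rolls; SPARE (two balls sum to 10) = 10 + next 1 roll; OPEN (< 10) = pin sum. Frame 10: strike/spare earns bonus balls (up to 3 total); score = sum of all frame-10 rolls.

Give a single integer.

Answer: 132

Derivation:
Frame 1: OPEN (9+0=9). Cumulative: 9
Frame 2: OPEN (0+7=7). Cumulative: 16
Frame 3: STRIKE. 10 + next two rolls (10+7) = 27. Cumulative: 43
Frame 4: STRIKE. 10 + next two rolls (7+1) = 18. Cumulative: 61
Frame 5: OPEN (7+1=8). Cumulative: 69
Frame 6: OPEN (8+1=9). Cumulative: 78
Frame 7: STRIKE. 10 + next two rolls (9+1) = 20. Cumulative: 98
Frame 8: SPARE (9+1=10). 10 + next roll (2) = 12. Cumulative: 110
Frame 9: OPEN (2+7=9). Cumulative: 119
Frame 10: SPARE. Sum of all frame-10 rolls (4+6+3) = 13. Cumulative: 132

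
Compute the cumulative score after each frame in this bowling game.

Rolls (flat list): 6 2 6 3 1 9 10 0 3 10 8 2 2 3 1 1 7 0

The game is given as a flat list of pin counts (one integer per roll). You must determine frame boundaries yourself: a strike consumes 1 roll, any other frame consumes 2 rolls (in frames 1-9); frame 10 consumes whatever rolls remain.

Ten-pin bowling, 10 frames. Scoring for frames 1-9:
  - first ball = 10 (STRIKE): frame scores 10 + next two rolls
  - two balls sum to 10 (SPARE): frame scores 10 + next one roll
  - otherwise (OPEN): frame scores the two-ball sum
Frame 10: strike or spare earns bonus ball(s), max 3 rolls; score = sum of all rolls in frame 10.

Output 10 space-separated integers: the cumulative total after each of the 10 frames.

Frame 1: OPEN (6+2=8). Cumulative: 8
Frame 2: OPEN (6+3=9). Cumulative: 17
Frame 3: SPARE (1+9=10). 10 + next roll (10) = 20. Cumulative: 37
Frame 4: STRIKE. 10 + next two rolls (0+3) = 13. Cumulative: 50
Frame 5: OPEN (0+3=3). Cumulative: 53
Frame 6: STRIKE. 10 + next two rolls (8+2) = 20. Cumulative: 73
Frame 7: SPARE (8+2=10). 10 + next roll (2) = 12. Cumulative: 85
Frame 8: OPEN (2+3=5). Cumulative: 90
Frame 9: OPEN (1+1=2). Cumulative: 92
Frame 10: OPEN. Sum of all frame-10 rolls (7+0) = 7. Cumulative: 99

Answer: 8 17 37 50 53 73 85 90 92 99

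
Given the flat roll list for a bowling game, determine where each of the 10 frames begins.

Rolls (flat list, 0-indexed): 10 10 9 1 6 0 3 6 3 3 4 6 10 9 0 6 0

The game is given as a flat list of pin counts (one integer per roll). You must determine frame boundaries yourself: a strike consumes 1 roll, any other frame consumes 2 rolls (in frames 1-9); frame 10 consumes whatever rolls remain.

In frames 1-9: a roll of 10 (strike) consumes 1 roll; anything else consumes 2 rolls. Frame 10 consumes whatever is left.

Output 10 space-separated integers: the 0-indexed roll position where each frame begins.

Frame 1 starts at roll index 0: roll=10 (strike), consumes 1 roll
Frame 2 starts at roll index 1: roll=10 (strike), consumes 1 roll
Frame 3 starts at roll index 2: rolls=9,1 (sum=10), consumes 2 rolls
Frame 4 starts at roll index 4: rolls=6,0 (sum=6), consumes 2 rolls
Frame 5 starts at roll index 6: rolls=3,6 (sum=9), consumes 2 rolls
Frame 6 starts at roll index 8: rolls=3,3 (sum=6), consumes 2 rolls
Frame 7 starts at roll index 10: rolls=4,6 (sum=10), consumes 2 rolls
Frame 8 starts at roll index 12: roll=10 (strike), consumes 1 roll
Frame 9 starts at roll index 13: rolls=9,0 (sum=9), consumes 2 rolls
Frame 10 starts at roll index 15: 2 remaining rolls

Answer: 0 1 2 4 6 8 10 12 13 15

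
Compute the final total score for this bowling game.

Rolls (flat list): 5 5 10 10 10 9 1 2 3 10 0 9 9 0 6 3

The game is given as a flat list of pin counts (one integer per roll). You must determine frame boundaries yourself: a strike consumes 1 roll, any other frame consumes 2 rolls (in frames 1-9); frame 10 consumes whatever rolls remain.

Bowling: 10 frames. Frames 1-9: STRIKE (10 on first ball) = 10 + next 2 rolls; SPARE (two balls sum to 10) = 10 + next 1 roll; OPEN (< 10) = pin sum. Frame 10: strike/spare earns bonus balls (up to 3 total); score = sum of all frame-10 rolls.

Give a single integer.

Frame 1: SPARE (5+5=10). 10 + next roll (10) = 20. Cumulative: 20
Frame 2: STRIKE. 10 + next two rolls (10+10) = 30. Cumulative: 50
Frame 3: STRIKE. 10 + next two rolls (10+9) = 29. Cumulative: 79
Frame 4: STRIKE. 10 + next two rolls (9+1) = 20. Cumulative: 99
Frame 5: SPARE (9+1=10). 10 + next roll (2) = 12. Cumulative: 111
Frame 6: OPEN (2+3=5). Cumulative: 116
Frame 7: STRIKE. 10 + next two rolls (0+9) = 19. Cumulative: 135
Frame 8: OPEN (0+9=9). Cumulative: 144
Frame 9: OPEN (9+0=9). Cumulative: 153
Frame 10: OPEN. Sum of all frame-10 rolls (6+3) = 9. Cumulative: 162

Answer: 162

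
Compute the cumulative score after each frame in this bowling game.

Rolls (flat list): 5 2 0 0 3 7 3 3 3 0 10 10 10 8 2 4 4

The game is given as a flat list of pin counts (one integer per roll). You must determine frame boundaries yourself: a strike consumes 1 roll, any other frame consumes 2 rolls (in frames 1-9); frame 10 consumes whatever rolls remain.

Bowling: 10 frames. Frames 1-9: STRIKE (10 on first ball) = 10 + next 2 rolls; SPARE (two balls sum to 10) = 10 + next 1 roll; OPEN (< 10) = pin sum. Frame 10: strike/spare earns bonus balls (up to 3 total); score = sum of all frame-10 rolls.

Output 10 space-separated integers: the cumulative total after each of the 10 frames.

Answer: 7 7 20 26 29 59 87 107 121 129

Derivation:
Frame 1: OPEN (5+2=7). Cumulative: 7
Frame 2: OPEN (0+0=0). Cumulative: 7
Frame 3: SPARE (3+7=10). 10 + next roll (3) = 13. Cumulative: 20
Frame 4: OPEN (3+3=6). Cumulative: 26
Frame 5: OPEN (3+0=3). Cumulative: 29
Frame 6: STRIKE. 10 + next two rolls (10+10) = 30. Cumulative: 59
Frame 7: STRIKE. 10 + next two rolls (10+8) = 28. Cumulative: 87
Frame 8: STRIKE. 10 + next two rolls (8+2) = 20. Cumulative: 107
Frame 9: SPARE (8+2=10). 10 + next roll (4) = 14. Cumulative: 121
Frame 10: OPEN. Sum of all frame-10 rolls (4+4) = 8. Cumulative: 129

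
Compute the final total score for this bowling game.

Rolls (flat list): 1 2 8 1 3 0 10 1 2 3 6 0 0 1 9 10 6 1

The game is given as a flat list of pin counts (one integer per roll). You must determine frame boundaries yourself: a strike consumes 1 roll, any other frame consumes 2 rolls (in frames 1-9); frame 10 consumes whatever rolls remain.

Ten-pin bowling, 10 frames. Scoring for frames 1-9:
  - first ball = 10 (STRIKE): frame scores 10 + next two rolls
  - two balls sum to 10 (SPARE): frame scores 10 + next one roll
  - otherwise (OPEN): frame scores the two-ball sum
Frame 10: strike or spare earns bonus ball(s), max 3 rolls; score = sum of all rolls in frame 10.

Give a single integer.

Frame 1: OPEN (1+2=3). Cumulative: 3
Frame 2: OPEN (8+1=9). Cumulative: 12
Frame 3: OPEN (3+0=3). Cumulative: 15
Frame 4: STRIKE. 10 + next two rolls (1+2) = 13. Cumulative: 28
Frame 5: OPEN (1+2=3). Cumulative: 31
Frame 6: OPEN (3+6=9). Cumulative: 40
Frame 7: OPEN (0+0=0). Cumulative: 40
Frame 8: SPARE (1+9=10). 10 + next roll (10) = 20. Cumulative: 60
Frame 9: STRIKE. 10 + next two rolls (6+1) = 17. Cumulative: 77
Frame 10: OPEN. Sum of all frame-10 rolls (6+1) = 7. Cumulative: 84

Answer: 84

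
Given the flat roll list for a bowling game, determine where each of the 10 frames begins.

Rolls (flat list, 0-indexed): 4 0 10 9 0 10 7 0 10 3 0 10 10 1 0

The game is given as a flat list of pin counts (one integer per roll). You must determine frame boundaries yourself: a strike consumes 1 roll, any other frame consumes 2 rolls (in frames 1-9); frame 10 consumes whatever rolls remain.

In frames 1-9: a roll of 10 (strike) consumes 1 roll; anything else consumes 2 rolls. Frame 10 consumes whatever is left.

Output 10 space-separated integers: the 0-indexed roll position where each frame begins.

Frame 1 starts at roll index 0: rolls=4,0 (sum=4), consumes 2 rolls
Frame 2 starts at roll index 2: roll=10 (strike), consumes 1 roll
Frame 3 starts at roll index 3: rolls=9,0 (sum=9), consumes 2 rolls
Frame 4 starts at roll index 5: roll=10 (strike), consumes 1 roll
Frame 5 starts at roll index 6: rolls=7,0 (sum=7), consumes 2 rolls
Frame 6 starts at roll index 8: roll=10 (strike), consumes 1 roll
Frame 7 starts at roll index 9: rolls=3,0 (sum=3), consumes 2 rolls
Frame 8 starts at roll index 11: roll=10 (strike), consumes 1 roll
Frame 9 starts at roll index 12: roll=10 (strike), consumes 1 roll
Frame 10 starts at roll index 13: 2 remaining rolls

Answer: 0 2 3 5 6 8 9 11 12 13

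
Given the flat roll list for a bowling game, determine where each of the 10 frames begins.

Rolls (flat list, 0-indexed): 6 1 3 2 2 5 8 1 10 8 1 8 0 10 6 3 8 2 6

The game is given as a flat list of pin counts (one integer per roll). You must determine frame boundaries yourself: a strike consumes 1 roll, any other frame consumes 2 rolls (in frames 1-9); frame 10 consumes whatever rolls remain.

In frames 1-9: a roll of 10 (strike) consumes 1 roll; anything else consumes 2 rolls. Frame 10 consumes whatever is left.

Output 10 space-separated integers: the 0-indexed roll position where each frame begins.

Answer: 0 2 4 6 8 9 11 13 14 16

Derivation:
Frame 1 starts at roll index 0: rolls=6,1 (sum=7), consumes 2 rolls
Frame 2 starts at roll index 2: rolls=3,2 (sum=5), consumes 2 rolls
Frame 3 starts at roll index 4: rolls=2,5 (sum=7), consumes 2 rolls
Frame 4 starts at roll index 6: rolls=8,1 (sum=9), consumes 2 rolls
Frame 5 starts at roll index 8: roll=10 (strike), consumes 1 roll
Frame 6 starts at roll index 9: rolls=8,1 (sum=9), consumes 2 rolls
Frame 7 starts at roll index 11: rolls=8,0 (sum=8), consumes 2 rolls
Frame 8 starts at roll index 13: roll=10 (strike), consumes 1 roll
Frame 9 starts at roll index 14: rolls=6,3 (sum=9), consumes 2 rolls
Frame 10 starts at roll index 16: 3 remaining rolls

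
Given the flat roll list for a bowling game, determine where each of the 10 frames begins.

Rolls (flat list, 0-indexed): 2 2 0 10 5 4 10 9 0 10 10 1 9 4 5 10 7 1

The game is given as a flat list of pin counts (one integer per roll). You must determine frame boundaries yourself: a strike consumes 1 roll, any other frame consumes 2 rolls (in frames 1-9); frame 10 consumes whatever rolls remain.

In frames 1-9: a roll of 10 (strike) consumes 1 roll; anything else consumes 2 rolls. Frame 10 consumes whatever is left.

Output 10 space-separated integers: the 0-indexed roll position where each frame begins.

Answer: 0 2 4 6 7 9 10 11 13 15

Derivation:
Frame 1 starts at roll index 0: rolls=2,2 (sum=4), consumes 2 rolls
Frame 2 starts at roll index 2: rolls=0,10 (sum=10), consumes 2 rolls
Frame 3 starts at roll index 4: rolls=5,4 (sum=9), consumes 2 rolls
Frame 4 starts at roll index 6: roll=10 (strike), consumes 1 roll
Frame 5 starts at roll index 7: rolls=9,0 (sum=9), consumes 2 rolls
Frame 6 starts at roll index 9: roll=10 (strike), consumes 1 roll
Frame 7 starts at roll index 10: roll=10 (strike), consumes 1 roll
Frame 8 starts at roll index 11: rolls=1,9 (sum=10), consumes 2 rolls
Frame 9 starts at roll index 13: rolls=4,5 (sum=9), consumes 2 rolls
Frame 10 starts at roll index 15: 3 remaining rolls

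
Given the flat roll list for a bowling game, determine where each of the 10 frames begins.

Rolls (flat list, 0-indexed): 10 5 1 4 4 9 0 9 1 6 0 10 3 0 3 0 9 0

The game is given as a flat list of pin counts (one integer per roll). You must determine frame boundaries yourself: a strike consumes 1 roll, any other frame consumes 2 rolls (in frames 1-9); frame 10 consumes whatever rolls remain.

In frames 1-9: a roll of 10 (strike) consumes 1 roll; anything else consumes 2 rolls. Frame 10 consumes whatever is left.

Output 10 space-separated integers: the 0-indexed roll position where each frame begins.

Answer: 0 1 3 5 7 9 11 12 14 16

Derivation:
Frame 1 starts at roll index 0: roll=10 (strike), consumes 1 roll
Frame 2 starts at roll index 1: rolls=5,1 (sum=6), consumes 2 rolls
Frame 3 starts at roll index 3: rolls=4,4 (sum=8), consumes 2 rolls
Frame 4 starts at roll index 5: rolls=9,0 (sum=9), consumes 2 rolls
Frame 5 starts at roll index 7: rolls=9,1 (sum=10), consumes 2 rolls
Frame 6 starts at roll index 9: rolls=6,0 (sum=6), consumes 2 rolls
Frame 7 starts at roll index 11: roll=10 (strike), consumes 1 roll
Frame 8 starts at roll index 12: rolls=3,0 (sum=3), consumes 2 rolls
Frame 9 starts at roll index 14: rolls=3,0 (sum=3), consumes 2 rolls
Frame 10 starts at roll index 16: 2 remaining rolls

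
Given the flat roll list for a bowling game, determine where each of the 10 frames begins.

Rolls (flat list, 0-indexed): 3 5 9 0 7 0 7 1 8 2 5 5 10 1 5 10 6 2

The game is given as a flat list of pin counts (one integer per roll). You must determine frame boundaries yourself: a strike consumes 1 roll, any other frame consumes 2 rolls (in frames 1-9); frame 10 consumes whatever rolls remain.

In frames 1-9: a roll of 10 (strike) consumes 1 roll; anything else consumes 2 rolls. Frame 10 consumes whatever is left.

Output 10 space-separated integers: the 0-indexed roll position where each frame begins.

Answer: 0 2 4 6 8 10 12 13 15 16

Derivation:
Frame 1 starts at roll index 0: rolls=3,5 (sum=8), consumes 2 rolls
Frame 2 starts at roll index 2: rolls=9,0 (sum=9), consumes 2 rolls
Frame 3 starts at roll index 4: rolls=7,0 (sum=7), consumes 2 rolls
Frame 4 starts at roll index 6: rolls=7,1 (sum=8), consumes 2 rolls
Frame 5 starts at roll index 8: rolls=8,2 (sum=10), consumes 2 rolls
Frame 6 starts at roll index 10: rolls=5,5 (sum=10), consumes 2 rolls
Frame 7 starts at roll index 12: roll=10 (strike), consumes 1 roll
Frame 8 starts at roll index 13: rolls=1,5 (sum=6), consumes 2 rolls
Frame 9 starts at roll index 15: roll=10 (strike), consumes 1 roll
Frame 10 starts at roll index 16: 2 remaining rolls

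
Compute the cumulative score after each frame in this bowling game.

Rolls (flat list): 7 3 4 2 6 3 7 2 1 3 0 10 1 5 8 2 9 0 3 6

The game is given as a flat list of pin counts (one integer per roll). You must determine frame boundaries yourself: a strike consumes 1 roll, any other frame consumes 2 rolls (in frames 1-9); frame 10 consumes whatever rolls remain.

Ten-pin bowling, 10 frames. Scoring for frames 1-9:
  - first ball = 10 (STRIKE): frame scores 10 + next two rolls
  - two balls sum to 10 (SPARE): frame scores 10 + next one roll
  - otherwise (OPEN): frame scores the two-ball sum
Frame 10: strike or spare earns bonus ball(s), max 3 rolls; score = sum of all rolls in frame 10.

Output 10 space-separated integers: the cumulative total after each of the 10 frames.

Frame 1: SPARE (7+3=10). 10 + next roll (4) = 14. Cumulative: 14
Frame 2: OPEN (4+2=6). Cumulative: 20
Frame 3: OPEN (6+3=9). Cumulative: 29
Frame 4: OPEN (7+2=9). Cumulative: 38
Frame 5: OPEN (1+3=4). Cumulative: 42
Frame 6: SPARE (0+10=10). 10 + next roll (1) = 11. Cumulative: 53
Frame 7: OPEN (1+5=6). Cumulative: 59
Frame 8: SPARE (8+2=10). 10 + next roll (9) = 19. Cumulative: 78
Frame 9: OPEN (9+0=9). Cumulative: 87
Frame 10: OPEN. Sum of all frame-10 rolls (3+6) = 9. Cumulative: 96

Answer: 14 20 29 38 42 53 59 78 87 96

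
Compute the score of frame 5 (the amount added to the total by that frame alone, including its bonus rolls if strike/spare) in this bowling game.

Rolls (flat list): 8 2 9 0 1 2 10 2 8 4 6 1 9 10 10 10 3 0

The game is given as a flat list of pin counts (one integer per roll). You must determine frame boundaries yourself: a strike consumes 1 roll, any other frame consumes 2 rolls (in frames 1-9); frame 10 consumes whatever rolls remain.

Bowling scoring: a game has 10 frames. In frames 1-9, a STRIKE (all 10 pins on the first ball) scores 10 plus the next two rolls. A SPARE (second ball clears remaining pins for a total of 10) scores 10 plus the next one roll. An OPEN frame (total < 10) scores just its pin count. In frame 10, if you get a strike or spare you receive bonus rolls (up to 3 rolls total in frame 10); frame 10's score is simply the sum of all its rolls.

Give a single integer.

Frame 1: SPARE (8+2=10). 10 + next roll (9) = 19. Cumulative: 19
Frame 2: OPEN (9+0=9). Cumulative: 28
Frame 3: OPEN (1+2=3). Cumulative: 31
Frame 4: STRIKE. 10 + next two rolls (2+8) = 20. Cumulative: 51
Frame 5: SPARE (2+8=10). 10 + next roll (4) = 14. Cumulative: 65
Frame 6: SPARE (4+6=10). 10 + next roll (1) = 11. Cumulative: 76
Frame 7: SPARE (1+9=10). 10 + next roll (10) = 20. Cumulative: 96

Answer: 14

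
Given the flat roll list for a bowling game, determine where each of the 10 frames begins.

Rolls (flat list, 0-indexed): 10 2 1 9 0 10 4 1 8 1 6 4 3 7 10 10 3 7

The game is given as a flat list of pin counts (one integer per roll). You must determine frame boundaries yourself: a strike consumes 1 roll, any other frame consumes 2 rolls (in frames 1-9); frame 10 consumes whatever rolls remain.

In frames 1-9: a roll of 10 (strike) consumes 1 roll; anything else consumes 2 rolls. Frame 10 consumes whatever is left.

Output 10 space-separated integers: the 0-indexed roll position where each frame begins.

Answer: 0 1 3 5 6 8 10 12 14 15

Derivation:
Frame 1 starts at roll index 0: roll=10 (strike), consumes 1 roll
Frame 2 starts at roll index 1: rolls=2,1 (sum=3), consumes 2 rolls
Frame 3 starts at roll index 3: rolls=9,0 (sum=9), consumes 2 rolls
Frame 4 starts at roll index 5: roll=10 (strike), consumes 1 roll
Frame 5 starts at roll index 6: rolls=4,1 (sum=5), consumes 2 rolls
Frame 6 starts at roll index 8: rolls=8,1 (sum=9), consumes 2 rolls
Frame 7 starts at roll index 10: rolls=6,4 (sum=10), consumes 2 rolls
Frame 8 starts at roll index 12: rolls=3,7 (sum=10), consumes 2 rolls
Frame 9 starts at roll index 14: roll=10 (strike), consumes 1 roll
Frame 10 starts at roll index 15: 3 remaining rolls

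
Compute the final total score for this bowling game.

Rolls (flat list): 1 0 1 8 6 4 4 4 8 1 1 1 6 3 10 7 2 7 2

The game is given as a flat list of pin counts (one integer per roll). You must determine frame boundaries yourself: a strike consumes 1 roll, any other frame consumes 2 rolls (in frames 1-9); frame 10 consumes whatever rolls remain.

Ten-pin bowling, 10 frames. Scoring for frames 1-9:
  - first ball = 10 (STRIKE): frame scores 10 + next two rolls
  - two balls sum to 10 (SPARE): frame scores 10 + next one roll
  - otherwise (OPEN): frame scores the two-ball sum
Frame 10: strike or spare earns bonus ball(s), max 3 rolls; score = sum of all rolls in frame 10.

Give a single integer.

Answer: 89

Derivation:
Frame 1: OPEN (1+0=1). Cumulative: 1
Frame 2: OPEN (1+8=9). Cumulative: 10
Frame 3: SPARE (6+4=10). 10 + next roll (4) = 14. Cumulative: 24
Frame 4: OPEN (4+4=8). Cumulative: 32
Frame 5: OPEN (8+1=9). Cumulative: 41
Frame 6: OPEN (1+1=2). Cumulative: 43
Frame 7: OPEN (6+3=9). Cumulative: 52
Frame 8: STRIKE. 10 + next two rolls (7+2) = 19. Cumulative: 71
Frame 9: OPEN (7+2=9). Cumulative: 80
Frame 10: OPEN. Sum of all frame-10 rolls (7+2) = 9. Cumulative: 89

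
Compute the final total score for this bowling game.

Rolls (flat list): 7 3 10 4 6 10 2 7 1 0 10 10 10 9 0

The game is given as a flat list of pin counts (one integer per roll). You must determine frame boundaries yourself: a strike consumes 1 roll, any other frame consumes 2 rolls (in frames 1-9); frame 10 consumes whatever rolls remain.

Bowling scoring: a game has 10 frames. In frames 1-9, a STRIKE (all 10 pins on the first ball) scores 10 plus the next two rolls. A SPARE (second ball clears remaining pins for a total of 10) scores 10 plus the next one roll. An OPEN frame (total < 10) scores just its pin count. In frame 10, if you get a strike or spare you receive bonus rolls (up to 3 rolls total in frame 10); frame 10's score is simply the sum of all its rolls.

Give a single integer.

Answer: 176

Derivation:
Frame 1: SPARE (7+3=10). 10 + next roll (10) = 20. Cumulative: 20
Frame 2: STRIKE. 10 + next two rolls (4+6) = 20. Cumulative: 40
Frame 3: SPARE (4+6=10). 10 + next roll (10) = 20. Cumulative: 60
Frame 4: STRIKE. 10 + next two rolls (2+7) = 19. Cumulative: 79
Frame 5: OPEN (2+7=9). Cumulative: 88
Frame 6: OPEN (1+0=1). Cumulative: 89
Frame 7: STRIKE. 10 + next two rolls (10+10) = 30. Cumulative: 119
Frame 8: STRIKE. 10 + next two rolls (10+9) = 29. Cumulative: 148
Frame 9: STRIKE. 10 + next two rolls (9+0) = 19. Cumulative: 167
Frame 10: OPEN. Sum of all frame-10 rolls (9+0) = 9. Cumulative: 176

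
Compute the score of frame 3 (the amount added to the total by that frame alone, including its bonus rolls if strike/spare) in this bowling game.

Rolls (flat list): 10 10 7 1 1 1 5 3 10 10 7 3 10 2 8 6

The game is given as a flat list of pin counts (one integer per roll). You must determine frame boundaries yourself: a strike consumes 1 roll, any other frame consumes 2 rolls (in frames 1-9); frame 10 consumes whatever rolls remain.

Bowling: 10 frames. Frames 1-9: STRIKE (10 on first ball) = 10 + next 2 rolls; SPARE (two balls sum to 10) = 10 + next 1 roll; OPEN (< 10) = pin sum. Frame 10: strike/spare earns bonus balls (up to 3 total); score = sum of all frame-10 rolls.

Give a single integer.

Answer: 8

Derivation:
Frame 1: STRIKE. 10 + next two rolls (10+7) = 27. Cumulative: 27
Frame 2: STRIKE. 10 + next two rolls (7+1) = 18. Cumulative: 45
Frame 3: OPEN (7+1=8). Cumulative: 53
Frame 4: OPEN (1+1=2). Cumulative: 55
Frame 5: OPEN (5+3=8). Cumulative: 63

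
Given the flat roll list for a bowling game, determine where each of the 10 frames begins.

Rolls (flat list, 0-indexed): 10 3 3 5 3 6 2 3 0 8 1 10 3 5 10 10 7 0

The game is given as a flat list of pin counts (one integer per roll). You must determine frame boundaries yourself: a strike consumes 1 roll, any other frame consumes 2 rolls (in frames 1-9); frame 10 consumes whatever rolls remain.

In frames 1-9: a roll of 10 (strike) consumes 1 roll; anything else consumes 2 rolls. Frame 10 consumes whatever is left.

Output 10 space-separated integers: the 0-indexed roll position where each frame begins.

Answer: 0 1 3 5 7 9 11 12 14 15

Derivation:
Frame 1 starts at roll index 0: roll=10 (strike), consumes 1 roll
Frame 2 starts at roll index 1: rolls=3,3 (sum=6), consumes 2 rolls
Frame 3 starts at roll index 3: rolls=5,3 (sum=8), consumes 2 rolls
Frame 4 starts at roll index 5: rolls=6,2 (sum=8), consumes 2 rolls
Frame 5 starts at roll index 7: rolls=3,0 (sum=3), consumes 2 rolls
Frame 6 starts at roll index 9: rolls=8,1 (sum=9), consumes 2 rolls
Frame 7 starts at roll index 11: roll=10 (strike), consumes 1 roll
Frame 8 starts at roll index 12: rolls=3,5 (sum=8), consumes 2 rolls
Frame 9 starts at roll index 14: roll=10 (strike), consumes 1 roll
Frame 10 starts at roll index 15: 3 remaining rolls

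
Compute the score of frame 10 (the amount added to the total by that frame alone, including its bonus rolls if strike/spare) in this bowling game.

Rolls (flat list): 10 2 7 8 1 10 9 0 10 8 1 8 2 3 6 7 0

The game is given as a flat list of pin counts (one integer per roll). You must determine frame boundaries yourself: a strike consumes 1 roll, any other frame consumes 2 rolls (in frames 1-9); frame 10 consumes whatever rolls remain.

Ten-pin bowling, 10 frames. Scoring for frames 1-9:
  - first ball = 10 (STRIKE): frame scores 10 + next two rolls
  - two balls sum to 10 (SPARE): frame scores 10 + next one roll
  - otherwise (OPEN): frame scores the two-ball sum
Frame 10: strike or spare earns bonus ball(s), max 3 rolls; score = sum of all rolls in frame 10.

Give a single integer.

Frame 1: STRIKE. 10 + next two rolls (2+7) = 19. Cumulative: 19
Frame 2: OPEN (2+7=9). Cumulative: 28
Frame 3: OPEN (8+1=9). Cumulative: 37
Frame 4: STRIKE. 10 + next two rolls (9+0) = 19. Cumulative: 56
Frame 5: OPEN (9+0=9). Cumulative: 65
Frame 6: STRIKE. 10 + next two rolls (8+1) = 19. Cumulative: 84
Frame 7: OPEN (8+1=9). Cumulative: 93
Frame 8: SPARE (8+2=10). 10 + next roll (3) = 13. Cumulative: 106
Frame 9: OPEN (3+6=9). Cumulative: 115
Frame 10: OPEN. Sum of all frame-10 rolls (7+0) = 7. Cumulative: 122

Answer: 7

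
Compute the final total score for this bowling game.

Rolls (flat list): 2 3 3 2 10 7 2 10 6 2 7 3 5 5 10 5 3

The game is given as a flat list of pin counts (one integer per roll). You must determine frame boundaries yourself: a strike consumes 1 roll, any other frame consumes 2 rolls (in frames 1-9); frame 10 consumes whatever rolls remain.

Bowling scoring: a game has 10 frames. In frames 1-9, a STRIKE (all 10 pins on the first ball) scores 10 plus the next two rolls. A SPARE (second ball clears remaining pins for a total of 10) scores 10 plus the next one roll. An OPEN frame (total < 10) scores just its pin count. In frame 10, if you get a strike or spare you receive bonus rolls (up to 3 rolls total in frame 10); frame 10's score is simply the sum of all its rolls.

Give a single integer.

Frame 1: OPEN (2+3=5). Cumulative: 5
Frame 2: OPEN (3+2=5). Cumulative: 10
Frame 3: STRIKE. 10 + next two rolls (7+2) = 19. Cumulative: 29
Frame 4: OPEN (7+2=9). Cumulative: 38
Frame 5: STRIKE. 10 + next two rolls (6+2) = 18. Cumulative: 56
Frame 6: OPEN (6+2=8). Cumulative: 64
Frame 7: SPARE (7+3=10). 10 + next roll (5) = 15. Cumulative: 79
Frame 8: SPARE (5+5=10). 10 + next roll (10) = 20. Cumulative: 99
Frame 9: STRIKE. 10 + next two rolls (5+3) = 18. Cumulative: 117
Frame 10: OPEN. Sum of all frame-10 rolls (5+3) = 8. Cumulative: 125

Answer: 125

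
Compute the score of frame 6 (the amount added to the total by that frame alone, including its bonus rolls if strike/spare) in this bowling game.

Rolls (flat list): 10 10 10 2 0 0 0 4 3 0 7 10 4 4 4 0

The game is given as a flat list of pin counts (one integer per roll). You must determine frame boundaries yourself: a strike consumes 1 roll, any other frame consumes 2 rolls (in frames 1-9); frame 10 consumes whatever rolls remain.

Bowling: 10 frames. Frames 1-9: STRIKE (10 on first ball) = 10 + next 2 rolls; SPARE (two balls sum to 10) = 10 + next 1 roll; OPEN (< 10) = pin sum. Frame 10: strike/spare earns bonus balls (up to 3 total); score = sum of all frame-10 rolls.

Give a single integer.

Answer: 7

Derivation:
Frame 1: STRIKE. 10 + next two rolls (10+10) = 30. Cumulative: 30
Frame 2: STRIKE. 10 + next two rolls (10+2) = 22. Cumulative: 52
Frame 3: STRIKE. 10 + next two rolls (2+0) = 12. Cumulative: 64
Frame 4: OPEN (2+0=2). Cumulative: 66
Frame 5: OPEN (0+0=0). Cumulative: 66
Frame 6: OPEN (4+3=7). Cumulative: 73
Frame 7: OPEN (0+7=7). Cumulative: 80
Frame 8: STRIKE. 10 + next two rolls (4+4) = 18. Cumulative: 98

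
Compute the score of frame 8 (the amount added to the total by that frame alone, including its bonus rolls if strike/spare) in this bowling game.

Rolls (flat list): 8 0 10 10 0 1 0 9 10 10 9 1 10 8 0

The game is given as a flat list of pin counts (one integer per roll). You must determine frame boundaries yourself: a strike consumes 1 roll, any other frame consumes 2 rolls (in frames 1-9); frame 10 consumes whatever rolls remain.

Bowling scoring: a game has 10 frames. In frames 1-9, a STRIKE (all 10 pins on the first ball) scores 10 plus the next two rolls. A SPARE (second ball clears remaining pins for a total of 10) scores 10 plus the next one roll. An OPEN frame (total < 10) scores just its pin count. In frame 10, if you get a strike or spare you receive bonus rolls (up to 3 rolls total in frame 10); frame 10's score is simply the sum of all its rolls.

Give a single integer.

Frame 1: OPEN (8+0=8). Cumulative: 8
Frame 2: STRIKE. 10 + next two rolls (10+0) = 20. Cumulative: 28
Frame 3: STRIKE. 10 + next two rolls (0+1) = 11. Cumulative: 39
Frame 4: OPEN (0+1=1). Cumulative: 40
Frame 5: OPEN (0+9=9). Cumulative: 49
Frame 6: STRIKE. 10 + next two rolls (10+9) = 29. Cumulative: 78
Frame 7: STRIKE. 10 + next two rolls (9+1) = 20. Cumulative: 98
Frame 8: SPARE (9+1=10). 10 + next roll (10) = 20. Cumulative: 118
Frame 9: STRIKE. 10 + next two rolls (8+0) = 18. Cumulative: 136
Frame 10: OPEN. Sum of all frame-10 rolls (8+0) = 8. Cumulative: 144

Answer: 20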